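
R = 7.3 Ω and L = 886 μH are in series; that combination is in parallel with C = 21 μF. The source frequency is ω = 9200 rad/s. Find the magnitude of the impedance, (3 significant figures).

7.18 Ω

X_L = ωL = 8.15 Ω
X_C = 1/(ωC) = 5.18 Ω
Branch 1 (R+jX_L): Z₁ = 7.30 + j8.15 Ω, |Z₁| = 10.9 Ω
Branch 2 (−jX_C): Z₂ = −j5.18 Ω
Parallel: Z = Z₁Z₂/(Z₁+Z₂), |Z| = 7.18 Ω, ∠Z = -64.0°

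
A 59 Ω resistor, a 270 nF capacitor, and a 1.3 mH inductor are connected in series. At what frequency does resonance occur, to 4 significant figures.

ω₀ = 1/√(LC) = 1/√(0.0013 × 2.7e-07) = 53380 rad/s
f₀ = ω₀/(2π) = 8.495 kHz

8.495 kHz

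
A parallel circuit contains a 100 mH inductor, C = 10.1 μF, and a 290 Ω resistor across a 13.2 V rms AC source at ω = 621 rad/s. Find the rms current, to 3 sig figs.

X_L = ωL = 62.1 Ω
X_C = 1/(ωC) = 159 Ω
Parallel: admittances add. Y = 1/R + 1/(jωL) + jωC
Y = (0.00345 − j0.00983) S
|Y| = 0.0104 S → |Z| = 1/|Y| = 96.0 Ω, ∠Z = −∠Y = 70.7°
I = V/|Z| = 13.2/96.0 = 138 mA

138 mA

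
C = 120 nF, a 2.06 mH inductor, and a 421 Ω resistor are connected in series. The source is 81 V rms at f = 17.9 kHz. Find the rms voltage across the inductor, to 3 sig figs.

ω = 2πf = 112500 rad/s
X_L = ωL = 232 Ω
X_C = 1/(ωC) = 74.1 Ω
Net reactance X = X_L − X_C = 158 Ω
Z = 421 + j158 Ω
|Z| = √(421² + 158²) = 450 Ω
I = V/|Z| = 180 mA
V_L = I·|Z_L| = 0.180 × 232 = 41.7 V

41.7 V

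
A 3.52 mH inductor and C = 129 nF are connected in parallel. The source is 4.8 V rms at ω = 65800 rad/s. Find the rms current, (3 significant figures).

X_L = ωL = 232 Ω
X_C = 1/(ωC) = 118 Ω
Parallel: admittances add. Y = 1/(jωL) + jωC
Y = (0 + j0.00417) S
|Y| = 0.00417 S → |Z| = 1/|Y| = 240 Ω, ∠Z = −∠Y = -90.0°
I = V/|Z| = 4.8/240 = 20.0 mA

20.0 mA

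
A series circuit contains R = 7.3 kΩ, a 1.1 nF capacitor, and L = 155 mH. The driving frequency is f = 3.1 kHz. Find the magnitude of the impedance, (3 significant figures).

44300 Ω

ω = 2πf = 19480 rad/s
X_L = ωL = 3020 Ω
X_C = 1/(ωC) = 46700 Ω
Net reactance X = X_L − X_C = -43700 Ω
Z = 7300 − j43700 Ω
|Z| = √(7300² + 43700²) = 44300 Ω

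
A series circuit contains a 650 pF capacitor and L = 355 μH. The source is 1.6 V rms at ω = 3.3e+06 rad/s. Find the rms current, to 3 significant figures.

X_L = ωL = 1170 Ω
X_C = 1/(ωC) = 466 Ω
Net reactance X = X_L − X_C = 705 Ω
Z = j705 Ω
|Z| = √(0² + 705²) = 705 Ω
I = V/|Z| = 1.6/705 = 2.27 mA

2.27 mA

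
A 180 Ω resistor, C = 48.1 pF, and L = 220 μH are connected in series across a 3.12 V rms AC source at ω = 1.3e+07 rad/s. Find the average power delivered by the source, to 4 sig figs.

1.080 mW

X_L = ωL = 2860 Ω
X_C = 1/(ωC) = 1599 Ω
Net reactance X = X_L − X_C = 1261 Ω
Z = 180.0 + j1261 Ω
|Z| = √(180.0² + 1261²) = 1274 Ω
∠Z = arctan(1261/180.0) = 81.87°
I = V/|Z| = 2.450 mA
P = VI cos φ = 3.12 × 0.002450 × cos(81.87°) = 1.080 mW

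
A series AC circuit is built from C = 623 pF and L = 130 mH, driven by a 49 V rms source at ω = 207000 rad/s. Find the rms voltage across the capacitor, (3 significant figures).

19.8 V

X_L = ωL = 26900 Ω
X_C = 1/(ωC) = 7750 Ω
Net reactance X = X_L − X_C = 19200 Ω
Z = j19200 Ω
|Z| = √(0² + 19200²) = 19200 Ω
I = V/|Z| = 2.56 mA
V_C = I·|Z_C| = 0.00256 × 7750 = 19.8 V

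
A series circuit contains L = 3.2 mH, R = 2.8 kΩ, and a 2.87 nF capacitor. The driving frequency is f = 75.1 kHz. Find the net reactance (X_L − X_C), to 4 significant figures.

771.6 Ω

ω = 2πf = 471900 rad/s
X_L = ωL = 1510 Ω
X_C = 1/(ωC) = 738.4 Ω
X = 1510 − 738.4 = 771.6 Ω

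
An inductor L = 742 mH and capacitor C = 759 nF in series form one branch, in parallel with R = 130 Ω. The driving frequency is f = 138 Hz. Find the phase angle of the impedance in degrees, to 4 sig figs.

ω = 2πf = 867.1 rad/s
X_L = ωL = 643.4 Ω
X_C = 1/(ωC) = 1519 Ω
Branch 1: Z₁ = R = 130.0 Ω
Branch 2 (series LC): Z₂ = j(X_L − X_C) = −j876.1 Ω
Parallel: Z = Z₁Z₂/(Z₁+Z₂), |Z| = 128.6 Ω, ∠Z = -8.440°

-8.440°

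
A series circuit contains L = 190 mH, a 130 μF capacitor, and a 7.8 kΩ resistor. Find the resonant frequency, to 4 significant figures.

32.02 Hz

ω₀ = 1/√(LC) = 1/√(0.19 × 0.00013) = 201.2 rad/s
f₀ = ω₀/(2π) = 32.02 Hz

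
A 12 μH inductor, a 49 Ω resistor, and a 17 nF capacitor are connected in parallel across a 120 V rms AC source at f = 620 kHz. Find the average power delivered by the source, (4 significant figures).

ω = 2πf = 3.896e+06 rad/s
X_L = ωL = 46.75 Ω
X_C = 1/(ωC) = 15.10 Ω
Parallel: admittances add. Y = 1/R + 1/(jωL) + jωC
Y = (0.02041 + j0.04483) S
|Y| = 0.04926 S → |Z| = 1/|Y| = 20.30 Ω, ∠Z = −∠Y = -65.52°
I = V/|Z| = 5.911 A
P = VI cos φ = 120 × 5.911 × cos(-65.52°) = 293.9 W

293.9 W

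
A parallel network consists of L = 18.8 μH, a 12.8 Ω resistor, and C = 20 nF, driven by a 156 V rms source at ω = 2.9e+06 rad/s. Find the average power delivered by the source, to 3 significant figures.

X_L = ωL = 54.5 Ω
X_C = 1/(ωC) = 17.2 Ω
Parallel: admittances add. Y = 1/R + 1/(jωL) + jωC
Y = (0.0781 + j0.0397) S
|Y| = 0.0876 S → |Z| = 1/|Y| = 11.4 Ω, ∠Z = −∠Y = -26.9°
I = V/|Z| = 13.7 A
P = VI cos φ = 156 × 13.7 × cos(-26.9°) = 1.90 kW

1.90 kW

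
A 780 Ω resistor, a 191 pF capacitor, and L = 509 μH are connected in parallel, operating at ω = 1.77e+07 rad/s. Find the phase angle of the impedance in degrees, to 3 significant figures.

-68.6°

X_L = ωL = 9010 Ω
X_C = 1/(ωC) = 296 Ω
Parallel: admittances add. Y = 1/R + 1/(jωL) + jωC
Y = (0.00128 + j0.00327) S
|Y| = 0.00351 S → |Z| = 1/|Y| = 285 Ω, ∠Z = −∠Y = -68.6°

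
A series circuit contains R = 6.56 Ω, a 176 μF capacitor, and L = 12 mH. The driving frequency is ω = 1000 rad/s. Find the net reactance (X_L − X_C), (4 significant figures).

X_L = ωL = 12.00 Ω
X_C = 1/(ωC) = 5.682 Ω
X = 12.00 − 5.682 = 6.318 Ω

6.318 Ω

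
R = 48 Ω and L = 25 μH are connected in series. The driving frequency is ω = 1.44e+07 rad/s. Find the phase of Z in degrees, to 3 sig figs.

X_L = ωL = 360 Ω
Z = 48.0 + j360 Ω
|Z| = √(48.0² + 360²) = 363 Ω
∠Z = arctan(360/48.0) = 82.4°

82.4°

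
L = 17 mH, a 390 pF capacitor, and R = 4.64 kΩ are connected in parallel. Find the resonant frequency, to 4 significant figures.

ω₀ = 1/√(LC) = 1/√(0.017 × 3.9e-10) = 388400 rad/s
f₀ = ω₀/(2π) = 61.81 kHz

61.81 kHz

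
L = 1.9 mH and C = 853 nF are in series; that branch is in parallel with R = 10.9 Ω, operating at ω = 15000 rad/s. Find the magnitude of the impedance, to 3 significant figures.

10.6 Ω

X_L = ωL = 28.5 Ω
X_C = 1/(ωC) = 78.2 Ω
Branch 1: Z₁ = R = 10.9 Ω
Branch 2 (series LC): Z₂ = j(X_L − X_C) = −j49.7 Ω
Parallel: Z = Z₁Z₂/(Z₁+Z₂), |Z| = 10.6 Ω, ∠Z = -12.4°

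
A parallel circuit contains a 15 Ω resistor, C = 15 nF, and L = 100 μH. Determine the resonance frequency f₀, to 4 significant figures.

ω₀ = 1/√(LC) = 1/√(0.0001 × 1.5e-08) = 816500 rad/s
f₀ = ω₀/(2π) = 129.9 kHz

129.9 kHz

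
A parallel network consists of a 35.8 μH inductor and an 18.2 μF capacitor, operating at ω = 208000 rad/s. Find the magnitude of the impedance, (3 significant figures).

X_L = ωL = 7.45 Ω
X_C = 1/(ωC) = 0.264 Ω
Parallel: admittances add. Y = 1/(jωL) + jωC
Y = (0 + j3.65) S
|Y| = 3.65 S → |Z| = 1/|Y| = 0.274 Ω, ∠Z = −∠Y = -90.0°

0.274 Ω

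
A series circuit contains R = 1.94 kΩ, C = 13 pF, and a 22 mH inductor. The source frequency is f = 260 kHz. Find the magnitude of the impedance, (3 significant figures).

11300 Ω

ω = 2πf = 1.634e+06 rad/s
X_L = ωL = 35900 Ω
X_C = 1/(ωC) = 47100 Ω
Net reactance X = X_L − X_C = -11100 Ω
Z = 1940 − j11100 Ω
|Z| = √(1940² + 11100²) = 11300 Ω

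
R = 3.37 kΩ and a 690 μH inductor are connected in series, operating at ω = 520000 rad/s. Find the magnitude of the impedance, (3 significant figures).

X_L = ωL = 359 Ω
Z = 3370 + j359 Ω
|Z| = √(3370² + 359²) = 3390 Ω

3390 Ω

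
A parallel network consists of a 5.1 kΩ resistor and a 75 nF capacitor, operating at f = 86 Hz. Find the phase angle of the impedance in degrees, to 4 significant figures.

ω = 2πf = 540.4 rad/s
X_C = 1/(ωC) = 24680 Ω
Parallel: admittances add. Y = 1/R + jωC
Y = (0.0001961 + j4.053e-05) S
|Y| = 0.0002002 S → |Z| = 1/|Y| = 4994 Ω, ∠Z = −∠Y = -11.68°

-11.68°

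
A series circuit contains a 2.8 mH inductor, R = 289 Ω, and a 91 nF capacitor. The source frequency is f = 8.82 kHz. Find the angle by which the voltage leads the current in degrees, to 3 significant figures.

ω = 2πf = 55420 rad/s
X_L = ωL = 155 Ω
X_C = 1/(ωC) = 198 Ω
Net reactance X = X_L − X_C = -43.1 Ω
Z = 289 − j43.1 Ω
|Z| = √(289² + 43.1²) = 292 Ω
∠Z = arctan(-43.1/289) = -8.49°

-8.49°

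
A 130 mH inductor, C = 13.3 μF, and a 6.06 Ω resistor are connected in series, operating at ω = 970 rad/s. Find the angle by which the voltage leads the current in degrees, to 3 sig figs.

X_L = ωL = 126 Ω
X_C = 1/(ωC) = 77.5 Ω
Net reactance X = X_L − X_C = 48.6 Ω
Z = 6.06 + j48.6 Ω
|Z| = √(6.06² + 48.6²) = 49.0 Ω
∠Z = arctan(48.6/6.06) = 82.9°

82.9°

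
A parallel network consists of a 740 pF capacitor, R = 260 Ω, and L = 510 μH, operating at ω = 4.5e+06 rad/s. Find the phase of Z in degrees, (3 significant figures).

X_L = ωL = 2300 Ω
X_C = 1/(ωC) = 300 Ω
Parallel: admittances add. Y = 1/R + 1/(jωL) + jωC
Y = (0.00385 + j0.00289) S
|Y| = 0.00481 S → |Z| = 1/|Y| = 208 Ω, ∠Z = −∠Y = -37.0°

-37.0°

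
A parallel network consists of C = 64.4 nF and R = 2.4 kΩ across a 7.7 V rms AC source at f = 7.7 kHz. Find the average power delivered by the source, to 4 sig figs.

ω = 2πf = 48380 rad/s
X_C = 1/(ωC) = 321.0 Ω
Parallel: admittances add. Y = 1/R + jωC
Y = (0.0004167 + j0.003116) S
|Y| = 0.003143 S → |Z| = 1/|Y| = 318.1 Ω, ∠Z = −∠Y = -82.38°
I = V/|Z| = 24.20 mA
P = VI cos φ = 7.7 × 0.02420 × cos(-82.38°) = 24.70 mW

24.70 mW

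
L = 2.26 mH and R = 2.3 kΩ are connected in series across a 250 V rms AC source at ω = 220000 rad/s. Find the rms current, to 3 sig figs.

X_L = ωL = 497 Ω
Z = 2300 + j497 Ω
|Z| = √(2300² + 497²) = 2350 Ω
I = V/|Z| = 250/2350 = 106 mA

106 mA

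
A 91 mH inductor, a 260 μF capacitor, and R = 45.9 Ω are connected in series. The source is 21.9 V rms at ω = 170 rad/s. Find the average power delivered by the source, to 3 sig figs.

X_L = ωL = 15.5 Ω
X_C = 1/(ωC) = 22.6 Ω
Net reactance X = X_L − X_C = -7.15 Ω
Z = 45.9 − j7.15 Ω
|Z| = √(45.9² + 7.15²) = 46.5 Ω
∠Z = arctan(-7.15/45.9) = -8.86°
I = V/|Z| = 471 mA
P = VI cos φ = 21.9 × 0.471 × cos(-8.86°) = 10.2 W

10.2 W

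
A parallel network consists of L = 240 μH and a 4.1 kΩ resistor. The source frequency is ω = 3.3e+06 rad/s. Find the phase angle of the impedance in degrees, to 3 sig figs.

79.1°

X_L = ωL = 792 Ω
Parallel: admittances add. Y = 1/R + 1/(jωL)
Y = (0.000244 − j0.00126) S
|Y| = 0.00129 S → |Z| = 1/|Y| = 778 Ω, ∠Z = −∠Y = 79.1°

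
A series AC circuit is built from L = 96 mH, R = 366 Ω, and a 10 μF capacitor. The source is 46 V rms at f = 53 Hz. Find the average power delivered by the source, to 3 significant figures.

ω = 2πf = 333.0 rad/s
X_L = ωL = 32.0 Ω
X_C = 1/(ωC) = 300 Ω
Net reactance X = X_L − X_C = -268 Ω
Z = 366 − j268 Ω
|Z| = √(366² + 268²) = 454 Ω
∠Z = arctan(-268/366) = -36.2°
I = V/|Z| = 101 mA
P = VI cos φ = 46 × 0.101 × cos(-36.2°) = 3.76 W

3.76 W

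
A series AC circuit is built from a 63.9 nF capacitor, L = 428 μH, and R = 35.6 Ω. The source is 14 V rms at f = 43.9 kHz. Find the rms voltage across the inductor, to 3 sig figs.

ω = 2πf = 275800 rad/s
X_L = ωL = 118 Ω
X_C = 1/(ωC) = 56.7 Ω
Net reactance X = X_L − X_C = 61.3 Ω
Z = 35.6 + j61.3 Ω
|Z| = √(35.6² + 61.3²) = 70.9 Ω
I = V/|Z| = 197 mA
V_L = I·|Z_L| = 0.197 × 118 = 23.3 V

23.3 V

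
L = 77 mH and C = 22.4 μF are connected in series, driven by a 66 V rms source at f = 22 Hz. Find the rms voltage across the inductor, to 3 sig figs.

ω = 2πf = 138.2 rad/s
X_L = ωL = 10.6 Ω
X_C = 1/(ωC) = 323 Ω
Net reactance X = X_L − X_C = -312 Ω
Z = − j312 Ω
|Z| = √(0² + 312²) = 312 Ω
I = V/|Z| = 211 mA
V_L = I·|Z_L| = 0.211 × 10.6 = 2.25 V

2.25 V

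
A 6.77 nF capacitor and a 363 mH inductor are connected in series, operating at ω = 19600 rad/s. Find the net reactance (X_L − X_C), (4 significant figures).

-421.4 Ω

X_L = ωL = 7115 Ω
X_C = 1/(ωC) = 7536 Ω
X = 7115 − 7536 = -421.4 Ω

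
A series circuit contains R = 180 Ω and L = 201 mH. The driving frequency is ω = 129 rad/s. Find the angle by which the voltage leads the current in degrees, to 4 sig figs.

X_L = ωL = 25.93 Ω
Z = 180.0 + j25.93 Ω
|Z| = √(180.0² + 25.93²) = 181.9 Ω
∠Z = arctan(25.93/180.0) = 8.197°

8.197°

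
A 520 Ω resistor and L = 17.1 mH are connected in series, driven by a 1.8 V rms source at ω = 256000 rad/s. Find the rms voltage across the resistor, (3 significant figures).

X_L = ωL = 4380 Ω
Z = 520 + j4380 Ω
|Z| = √(520² + 4380²) = 4410 Ω
I = V/|Z| = 408 μA
V_R = I·|Z_R| = 0.000408 × 520 = 0.212 V

0.212 V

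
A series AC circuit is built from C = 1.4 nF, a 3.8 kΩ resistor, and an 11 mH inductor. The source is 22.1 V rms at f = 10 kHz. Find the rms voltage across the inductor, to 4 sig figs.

1.348 V

ω = 2πf = 62830 rad/s
X_L = ωL = 691.2 Ω
X_C = 1/(ωC) = 11370 Ω
Net reactance X = X_L − X_C = -10680 Ω
Z = 3800 − j10680 Ω
|Z| = √(3800² + 10680²) = 11330 Ω
I = V/|Z| = 1.950 mA
V_L = I·|Z_L| = 0.001950 × 691.2 = 1.348 V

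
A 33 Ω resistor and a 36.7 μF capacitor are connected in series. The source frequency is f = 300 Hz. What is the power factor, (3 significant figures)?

0.916

ω = 2πf = 1885 rad/s
X_C = 1/(ωC) = 14.5 Ω
Z = 33.0 − j14.5 Ω
|Z| = √(33.0² + 14.5²) = 36.0 Ω
∠Z = arctan(-14.5/33.0) = -23.7°
cos φ = cos(-23.7°) = 0.916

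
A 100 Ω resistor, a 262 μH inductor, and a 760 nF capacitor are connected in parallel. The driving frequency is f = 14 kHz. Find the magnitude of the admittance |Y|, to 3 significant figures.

25.5 mS

ω = 2πf = 87960 rad/s
X_L = ωL = 23.0 Ω
X_C = 1/(ωC) = 15.0 Ω
Parallel: admittances add. Y = 1/R + 1/(jωL) + jωC
Y = (0.0100 + j0.0235) S
|Y| = 0.0255 S → |Z| = 1/|Y| = 39.2 Ω, ∠Z = −∠Y = -66.9°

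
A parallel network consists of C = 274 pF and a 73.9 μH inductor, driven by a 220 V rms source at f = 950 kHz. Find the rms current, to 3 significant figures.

139 mA

ω = 2πf = 5.969e+06 rad/s
X_L = ωL = 441 Ω
X_C = 1/(ωC) = 611 Ω
Parallel: admittances add. Y = 1/(jωL) + jωC
Y = (0 − j0.000631) S
|Y| = 0.000631 S → |Z| = 1/|Y| = 1580 Ω, ∠Z = −∠Y = 90.0°
I = V/|Z| = 220/1580 = 139 mA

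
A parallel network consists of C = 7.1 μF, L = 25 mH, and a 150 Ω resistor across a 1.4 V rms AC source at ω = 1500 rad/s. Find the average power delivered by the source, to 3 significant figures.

13.1 mW

X_L = ωL = 37.5 Ω
X_C = 1/(ωC) = 93.9 Ω
Parallel: admittances add. Y = 1/R + 1/(jωL) + jωC
Y = (0.00667 − j0.0160) S
|Y| = 0.0173 S → |Z| = 1/|Y| = 57.6 Ω, ∠Z = −∠Y = 67.4°
I = V/|Z| = 24.3 mA
P = VI cos φ = 1.4 × 0.0243 × cos(67.4°) = 13.1 mW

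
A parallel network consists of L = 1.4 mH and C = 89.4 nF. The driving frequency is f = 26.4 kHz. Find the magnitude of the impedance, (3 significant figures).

95.0 Ω

ω = 2πf = 165900 rad/s
X_L = ωL = 232 Ω
X_C = 1/(ωC) = 67.4 Ω
Parallel: admittances add. Y = 1/(jωL) + jωC
Y = (0 + j0.0105) S
|Y| = 0.0105 S → |Z| = 1/|Y| = 95.0 Ω, ∠Z = −∠Y = -90.0°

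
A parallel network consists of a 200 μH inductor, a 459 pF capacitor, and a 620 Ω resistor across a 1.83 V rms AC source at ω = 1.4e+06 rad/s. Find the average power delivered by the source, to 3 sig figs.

5.40 mW

X_L = ωL = 280 Ω
X_C = 1/(ωC) = 1560 Ω
Parallel: admittances add. Y = 1/R + 1/(jωL) + jωC
Y = (0.00161 − j0.00293) S
|Y| = 0.00334 S → |Z| = 1/|Y| = 299 Ω, ∠Z = −∠Y = 61.2°
I = V/|Z| = 6.12 mA
P = VI cos φ = 1.83 × 0.00612 × cos(61.2°) = 5.40 mW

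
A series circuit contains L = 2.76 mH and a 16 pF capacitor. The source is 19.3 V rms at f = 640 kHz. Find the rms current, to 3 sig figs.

4.34 mA

ω = 2πf = 4.021e+06 rad/s
X_L = ωL = 11100 Ω
X_C = 1/(ωC) = 15500 Ω
Net reactance X = X_L − X_C = -4440 Ω
Z = − j4440 Ω
|Z| = √(0² + 4440²) = 4440 Ω
I = V/|Z| = 19.3/4440 = 4.34 mA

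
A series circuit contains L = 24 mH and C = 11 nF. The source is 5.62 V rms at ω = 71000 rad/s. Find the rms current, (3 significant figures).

13.3 mA

X_L = ωL = 1700 Ω
X_C = 1/(ωC) = 1280 Ω
Net reactance X = X_L − X_C = 424 Ω
Z = j424 Ω
|Z| = √(0² + 424²) = 424 Ω
I = V/|Z| = 5.62/424 = 13.3 mA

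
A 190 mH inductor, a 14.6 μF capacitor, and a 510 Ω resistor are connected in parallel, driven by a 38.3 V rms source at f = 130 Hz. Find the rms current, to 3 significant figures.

ω = 2πf = 816.8 rad/s
X_L = ωL = 155 Ω
X_C = 1/(ωC) = 83.9 Ω
Parallel: admittances add. Y = 1/R + 1/(jωL) + jωC
Y = (0.00196 + j0.00548) S
|Y| = 0.00582 S → |Z| = 1/|Y| = 172 Ω, ∠Z = −∠Y = -70.3°
I = V/|Z| = 38.3/172 = 223 mA

223 mA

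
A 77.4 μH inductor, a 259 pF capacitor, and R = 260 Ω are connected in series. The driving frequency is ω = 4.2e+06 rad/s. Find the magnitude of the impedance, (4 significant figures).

X_L = ωL = 325.1 Ω
X_C = 1/(ωC) = 919.3 Ω
Net reactance X = X_L − X_C = -594.2 Ω
Z = 260.0 − j594.2 Ω
|Z| = √(260.0² + 594.2²) = 648.6 Ω

648.6 Ω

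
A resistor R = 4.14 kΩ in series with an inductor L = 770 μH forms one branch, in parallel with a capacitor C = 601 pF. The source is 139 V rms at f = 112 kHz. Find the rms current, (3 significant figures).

ω = 2πf = 703700 rad/s
X_L = ωL = 542 Ω
X_C = 1/(ωC) = 2360 Ω
Branch 1 (R+jX_L): Z₁ = 4140 + j542 Ω, |Z₁| = 4180 Ω
Branch 2 (−jX_C): Z₂ = −j2360 Ω
Parallel: Z = Z₁Z₂/(Z₁+Z₂), |Z| = 2180 Ω, ∠Z = -58.8°
I = V/|Z| = 139/2180 = 63.7 mA

63.7 mA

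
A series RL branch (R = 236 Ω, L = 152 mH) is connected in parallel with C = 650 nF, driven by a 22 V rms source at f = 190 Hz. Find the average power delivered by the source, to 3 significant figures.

ω = 2πf = 1194 rad/s
X_L = ωL = 181 Ω
X_C = 1/(ωC) = 1290 Ω
Branch 1 (R+jX_L): Z₁ = 236 + j181 Ω, |Z₁| = 298 Ω
Branch 2 (−jX_C): Z₂ = −j1290 Ω
Parallel: Z = Z₁Z₂/(Z₁+Z₂), |Z| = 339 Ω, ∠Z = 25.5°
I = V/|Z| = 64.9 mA
P = VI cos φ = 22 × 0.0649 × cos(25.5°) = 1.29 W

1.29 W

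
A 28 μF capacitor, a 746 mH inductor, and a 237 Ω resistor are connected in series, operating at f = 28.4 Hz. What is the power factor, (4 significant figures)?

0.9623

ω = 2πf = 178.4 rad/s
X_L = ωL = 133.1 Ω
X_C = 1/(ωC) = 200.1 Ω
Net reactance X = X_L − X_C = -67.03 Ω
Z = 237.0 − j67.03 Ω
|Z| = √(237.0² + 67.03²) = 246.3 Ω
∠Z = arctan(-67.03/237.0) = -15.79°
cos φ = cos(-15.79°) = 0.9623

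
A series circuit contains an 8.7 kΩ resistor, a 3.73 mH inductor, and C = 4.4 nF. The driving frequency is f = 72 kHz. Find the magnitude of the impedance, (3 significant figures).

8780 Ω

ω = 2πf = 452400 rad/s
X_L = ωL = 1690 Ω
X_C = 1/(ωC) = 502 Ω
Net reactance X = X_L − X_C = 1190 Ω
Z = 8700 + j1190 Ω
|Z| = √(8700² + 1190²) = 8780 Ω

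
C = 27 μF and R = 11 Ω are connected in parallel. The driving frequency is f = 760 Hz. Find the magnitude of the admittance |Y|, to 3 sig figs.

ω = 2πf = 4775 rad/s
X_C = 1/(ωC) = 7.76 Ω
Parallel: admittances add. Y = 1/R + jωC
Y = (0.0909 + j0.129) S
|Y| = 0.158 S → |Z| = 1/|Y| = 6.34 Ω, ∠Z = −∠Y = -54.8°

158 mS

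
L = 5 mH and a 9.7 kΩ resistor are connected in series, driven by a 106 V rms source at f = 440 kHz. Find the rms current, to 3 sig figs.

6.28 mA

ω = 2πf = 2.765e+06 rad/s
X_L = ωL = 13800 Ω
Z = 9700 + j13800 Ω
|Z| = √(9700² + 13800²) = 16900 Ω
I = V/|Z| = 106/16900 = 6.28 mA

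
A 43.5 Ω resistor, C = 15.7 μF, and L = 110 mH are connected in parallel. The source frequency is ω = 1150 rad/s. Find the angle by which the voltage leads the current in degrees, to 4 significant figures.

-23.82°

X_L = ωL = 126.5 Ω
X_C = 1/(ωC) = 55.39 Ω
Parallel: admittances add. Y = 1/R + 1/(jωL) + jωC
Y = (0.02299 + j0.01015) S
|Y| = 0.02513 S → |Z| = 1/|Y| = 39.79 Ω, ∠Z = −∠Y = -23.82°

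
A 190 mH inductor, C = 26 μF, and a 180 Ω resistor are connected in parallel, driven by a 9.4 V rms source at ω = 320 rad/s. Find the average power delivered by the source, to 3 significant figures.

X_L = ωL = 60.8 Ω
X_C = 1/(ωC) = 120 Ω
Parallel: admittances add. Y = 1/R + 1/(jωL) + jωC
Y = (0.00556 − j0.00813) S
|Y| = 0.00984 S → |Z| = 1/|Y| = 102 Ω, ∠Z = −∠Y = 55.6°
I = V/|Z| = 92.5 mA
P = VI cos φ = 9.4 × 0.0925 × cos(55.6°) = 491 mW

491 mW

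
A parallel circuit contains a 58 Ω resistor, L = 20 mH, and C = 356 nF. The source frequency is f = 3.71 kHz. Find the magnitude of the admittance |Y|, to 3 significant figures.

ω = 2πf = 23310 rad/s
X_L = ωL = 466 Ω
X_C = 1/(ωC) = 121 Ω
Parallel: admittances add. Y = 1/R + 1/(jωL) + jωC
Y = (0.0172 + j0.00615) S
|Y| = 0.0183 S → |Z| = 1/|Y| = 54.6 Ω, ∠Z = −∠Y = -19.6°

18.3 mS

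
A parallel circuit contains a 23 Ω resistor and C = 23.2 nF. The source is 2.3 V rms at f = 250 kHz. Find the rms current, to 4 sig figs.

ω = 2πf = 1.571e+06 rad/s
X_C = 1/(ωC) = 27.44 Ω
Parallel: admittances add. Y = 1/R + jωC
Y = (0.04348 + j0.03644) S
|Y| = 0.05673 S → |Z| = 1/|Y| = 17.63 Ω, ∠Z = −∠Y = -39.97°
I = V/|Z| = 2.3/17.63 = 130.5 mA

130.5 mA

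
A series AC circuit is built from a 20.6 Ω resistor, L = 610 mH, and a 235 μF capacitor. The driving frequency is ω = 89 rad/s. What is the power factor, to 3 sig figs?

X_L = ωL = 54.3 Ω
X_C = 1/(ωC) = 47.8 Ω
Net reactance X = X_L − X_C = 6.48 Ω
Z = 20.6 + j6.48 Ω
|Z| = √(20.6² + 6.48²) = 21.6 Ω
∠Z = arctan(6.48/20.6) = 17.5°
cos φ = cos(17.5°) = 0.954

0.954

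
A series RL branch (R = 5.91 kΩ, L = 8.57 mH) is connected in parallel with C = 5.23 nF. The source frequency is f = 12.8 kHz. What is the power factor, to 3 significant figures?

ω = 2πf = 80420 rad/s
X_L = ωL = 689 Ω
X_C = 1/(ωC) = 2380 Ω
Branch 1 (R+jX_L): Z₁ = 5910 + j689 Ω, |Z₁| = 5950 Ω
Branch 2 (−jX_C): Z₂ = −j2380 Ω
Parallel: Z = Z₁Z₂/(Z₁+Z₂), |Z| = 2300 Ω, ∠Z = -67.4°
cos φ = cos(-67.4°) = 0.384

0.384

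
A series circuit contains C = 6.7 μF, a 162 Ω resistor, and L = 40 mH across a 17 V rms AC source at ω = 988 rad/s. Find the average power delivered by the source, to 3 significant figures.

1.21 W

X_L = ωL = 39.5 Ω
X_C = 1/(ωC) = 151 Ω
Net reactance X = X_L − X_C = -112 Ω
Z = 162 − j112 Ω
|Z| = √(162² + 112²) = 197 Ω
∠Z = arctan(-112/162) = -34.5°
I = V/|Z| = 86.4 mA
P = VI cos φ = 17 × 0.0864 × cos(-34.5°) = 1.21 W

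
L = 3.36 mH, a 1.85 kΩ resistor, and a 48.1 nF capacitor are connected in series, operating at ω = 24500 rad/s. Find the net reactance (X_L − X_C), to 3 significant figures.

-766 Ω

X_L = ωL = 82.3 Ω
X_C = 1/(ωC) = 849 Ω
X = 82.3 − 849 = -766 Ω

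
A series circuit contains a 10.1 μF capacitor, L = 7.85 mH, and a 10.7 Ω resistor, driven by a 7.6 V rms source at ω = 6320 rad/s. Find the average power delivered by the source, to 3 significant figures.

X_L = ωL = 49.6 Ω
X_C = 1/(ωC) = 15.7 Ω
Net reactance X = X_L − X_C = 33.9 Ω
Z = 10.7 + j33.9 Ω
|Z| = √(10.7² + 33.9²) = 35.6 Ω
∠Z = arctan(33.9/10.7) = 72.5°
I = V/|Z| = 214 mA
P = VI cos φ = 7.6 × 0.214 × cos(72.5°) = 488 mW

488 mW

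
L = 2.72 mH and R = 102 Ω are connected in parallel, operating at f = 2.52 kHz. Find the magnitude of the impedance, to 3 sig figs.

39.7 Ω

ω = 2πf = 15830 rad/s
X_L = ωL = 43.1 Ω
Parallel: admittances add. Y = 1/R + 1/(jωL)
Y = (0.00980 − j0.0232) S
|Y| = 0.0252 S → |Z| = 1/|Y| = 39.7 Ω, ∠Z = −∠Y = 67.1°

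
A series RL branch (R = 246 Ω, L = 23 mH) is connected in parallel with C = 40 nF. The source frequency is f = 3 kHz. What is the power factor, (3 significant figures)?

ω = 2πf = 18850 rad/s
X_L = ωL = 434 Ω
X_C = 1/(ωC) = 1330 Ω
Branch 1 (R+jX_L): Z₁ = 246 + j434 Ω, |Z₁| = 498 Ω
Branch 2 (−jX_C): Z₂ = −j1330 Ω
Parallel: Z = Z₁Z₂/(Z₁+Z₂), |Z| = 714 Ω, ∠Z = 45.0°
cos φ = cos(45.0°) = 0.707

0.707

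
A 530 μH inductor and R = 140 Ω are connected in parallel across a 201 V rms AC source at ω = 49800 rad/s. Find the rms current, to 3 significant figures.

X_L = ωL = 26.4 Ω
Parallel: admittances add. Y = 1/R + 1/(jωL)
Y = (0.00714 − j0.0379) S
|Y| = 0.0386 S → |Z| = 1/|Y| = 25.9 Ω, ∠Z = −∠Y = 79.3°
I = V/|Z| = 201/25.9 = 7.75 A

7.75 A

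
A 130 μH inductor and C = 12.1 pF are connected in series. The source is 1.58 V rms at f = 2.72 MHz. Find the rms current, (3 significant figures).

604 μA

ω = 2πf = 1.709e+07 rad/s
X_L = ωL = 2220 Ω
X_C = 1/(ωC) = 4840 Ω
Net reactance X = X_L − X_C = -2610 Ω
Z = − j2610 Ω
|Z| = √(0² + 2610²) = 2610 Ω
I = V/|Z| = 1.58/2610 = 604 μA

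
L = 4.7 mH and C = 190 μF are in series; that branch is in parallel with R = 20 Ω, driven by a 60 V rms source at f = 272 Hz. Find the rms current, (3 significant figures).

12.5 A

ω = 2πf = 1709 rad/s
X_L = ωL = 8.03 Ω
X_C = 1/(ωC) = 3.08 Ω
Branch 1: Z₁ = R = 20.0 Ω
Branch 2 (series LC): Z₂ = j(X_L − X_C) = j4.95 Ω
Parallel: Z = Z₁Z₂/(Z₁+Z₂), |Z| = 4.81 Ω, ∠Z = 76.1°
I = V/|Z| = 60/4.81 = 12.5 A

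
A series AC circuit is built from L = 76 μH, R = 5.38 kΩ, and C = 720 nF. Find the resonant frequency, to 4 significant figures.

21.52 kHz

ω₀ = 1/√(LC) = 1/√(7.6e-05 × 7.2e-07) = 135200 rad/s
f₀ = ω₀/(2π) = 21.52 kHz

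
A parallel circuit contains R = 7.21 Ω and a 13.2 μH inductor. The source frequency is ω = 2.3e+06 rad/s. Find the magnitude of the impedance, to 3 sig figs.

X_L = ωL = 30.4 Ω
Parallel: admittances add. Y = 1/R + 1/(jωL)
Y = (0.139 − j0.0329) S
|Y| = 0.143 S → |Z| = 1/|Y| = 7.01 Ω, ∠Z = −∠Y = 13.4°

7.01 Ω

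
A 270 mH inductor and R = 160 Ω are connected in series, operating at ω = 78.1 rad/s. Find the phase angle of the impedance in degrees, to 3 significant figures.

7.51°

X_L = ωL = 21.1 Ω
Z = 160 + j21.1 Ω
|Z| = √(160² + 21.1²) = 161 Ω
∠Z = arctan(21.1/160) = 7.51°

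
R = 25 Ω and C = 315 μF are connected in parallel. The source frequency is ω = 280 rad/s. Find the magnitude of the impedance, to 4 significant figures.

10.33 Ω

X_C = 1/(ωC) = 11.34 Ω
Parallel: admittances add. Y = 1/R + jωC
Y = (0.04000 + j0.08820) S
|Y| = 0.09685 S → |Z| = 1/|Y| = 10.33 Ω, ∠Z = −∠Y = -65.61°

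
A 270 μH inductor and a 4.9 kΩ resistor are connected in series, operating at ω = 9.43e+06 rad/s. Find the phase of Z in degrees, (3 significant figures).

X_L = ωL = 2550 Ω
Z = 4900 + j2550 Ω
|Z| = √(4900² + 2550²) = 5520 Ω
∠Z = arctan(2550/4900) = 27.5°

27.5°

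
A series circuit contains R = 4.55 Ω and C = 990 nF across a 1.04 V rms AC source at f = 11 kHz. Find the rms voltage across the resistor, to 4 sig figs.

ω = 2πf = 69120 rad/s
X_C = 1/(ωC) = 14.61 Ω
Z = 4.550 − j14.61 Ω
|Z| = √(4.550² + 14.61²) = 15.31 Ω
I = V/|Z| = 67.94 mA
V_R = I·|Z_R| = 0.06794 × 4.550 = 0.3091 V

0.3091 V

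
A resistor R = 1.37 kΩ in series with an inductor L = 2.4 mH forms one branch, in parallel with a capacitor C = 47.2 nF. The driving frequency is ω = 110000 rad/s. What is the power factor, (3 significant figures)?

X_L = ωL = 264 Ω
X_C = 1/(ωC) = 193 Ω
Branch 1 (R+jX_L): Z₁ = 1370 + j264 Ω, |Z₁| = 1400 Ω
Branch 2 (−jX_C): Z₂ = −j193 Ω
Parallel: Z = Z₁Z₂/(Z₁+Z₂), |Z| = 196 Ω, ∠Z = -82.1°
cos φ = cos(-82.1°) = 0.138

0.138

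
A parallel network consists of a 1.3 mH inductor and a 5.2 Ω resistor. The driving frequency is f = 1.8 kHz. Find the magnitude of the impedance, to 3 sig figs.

ω = 2πf = 11310 rad/s
X_L = ωL = 14.7 Ω
Parallel: admittances add. Y = 1/R + 1/(jωL)
Y = (0.192 − j0.0680) S
|Y| = 0.204 S → |Z| = 1/|Y| = 4.90 Ω, ∠Z = −∠Y = 19.5°

4.90 Ω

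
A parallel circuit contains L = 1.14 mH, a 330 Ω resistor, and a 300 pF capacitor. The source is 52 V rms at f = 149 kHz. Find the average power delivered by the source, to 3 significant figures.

8.19 W

ω = 2πf = 936200 rad/s
X_L = ωL = 1070 Ω
X_C = 1/(ωC) = 3560 Ω
Parallel: admittances add. Y = 1/R + 1/(jωL) + jωC
Y = (0.00303 − j0.000656) S
|Y| = 0.00310 S → |Z| = 1/|Y| = 323 Ω, ∠Z = −∠Y = 12.2°
I = V/|Z| = 161 mA
P = VI cos φ = 52 × 0.161 × cos(12.2°) = 8.19 W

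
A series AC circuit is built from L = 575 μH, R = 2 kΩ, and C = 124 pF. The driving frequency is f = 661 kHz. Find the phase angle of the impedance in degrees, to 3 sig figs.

12.6°

ω = 2πf = 4.153e+06 rad/s
X_L = ωL = 2390 Ω
X_C = 1/(ωC) = 1940 Ω
Net reactance X = X_L − X_C = 446 Ω
Z = 2000 + j446 Ω
|Z| = √(2000² + 446²) = 2050 Ω
∠Z = arctan(446/2000) = 12.6°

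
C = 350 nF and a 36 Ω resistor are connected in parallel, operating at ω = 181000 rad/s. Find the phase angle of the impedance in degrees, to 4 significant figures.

-66.32°

X_C = 1/(ωC) = 15.79 Ω
Parallel: admittances add. Y = 1/R + jωC
Y = (0.02778 + j0.06335) S
|Y| = 0.06917 S → |Z| = 1/|Y| = 14.46 Ω, ∠Z = −∠Y = -66.32°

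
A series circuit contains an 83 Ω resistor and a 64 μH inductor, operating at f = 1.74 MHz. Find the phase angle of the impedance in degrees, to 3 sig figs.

ω = 2πf = 1.093e+07 rad/s
X_L = ωL = 700 Ω
Z = 83.0 + j700 Ω
|Z| = √(83.0² + 700²) = 705 Ω
∠Z = arctan(700/83.0) = 83.2°

83.2°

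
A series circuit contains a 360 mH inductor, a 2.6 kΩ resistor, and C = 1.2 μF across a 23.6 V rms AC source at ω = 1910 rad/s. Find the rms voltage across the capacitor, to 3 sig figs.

3.94 V

X_L = ωL = 688 Ω
X_C = 1/(ωC) = 436 Ω
Net reactance X = X_L − X_C = 251 Ω
Z = 2600 + j251 Ω
|Z| = √(2600² + 251²) = 2610 Ω
I = V/|Z| = 9.03 mA
V_C = I·|Z_C| = 0.00903 × 436 = 3.94 V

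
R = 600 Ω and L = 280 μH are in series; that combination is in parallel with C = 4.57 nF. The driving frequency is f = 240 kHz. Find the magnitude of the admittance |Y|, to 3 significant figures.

ω = 2πf = 1.508e+06 rad/s
X_L = ωL = 422 Ω
X_C = 1/(ωC) = 145 Ω
Branch 1 (R+jX_L): Z₁ = 600 + j422 Ω, |Z₁| = 734 Ω
Branch 2 (−jX_C): Z₂ = −j145 Ω
Parallel: Z = Z₁Z₂/(Z₁+Z₂), |Z| = 161 Ω, ∠Z = -79.7°
|Y| = 1/|Z| = 6.21 mS

6.21 mS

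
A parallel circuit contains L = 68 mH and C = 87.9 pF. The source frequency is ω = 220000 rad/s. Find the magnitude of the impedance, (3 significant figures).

21000 Ω

X_L = ωL = 15000 Ω
X_C = 1/(ωC) = 51700 Ω
Parallel: admittances add. Y = 1/(jωL) + jωC
Y = (0 − j4.75e-05) S
|Y| = 4.75e-05 S → |Z| = 1/|Y| = 21000 Ω, ∠Z = −∠Y = 90.0°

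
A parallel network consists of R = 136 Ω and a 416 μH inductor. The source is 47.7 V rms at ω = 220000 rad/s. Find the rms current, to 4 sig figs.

X_L = ωL = 91.52 Ω
Parallel: admittances add. Y = 1/R + 1/(jωL)
Y = (0.007353 − j0.01093) S
|Y| = 0.01317 S → |Z| = 1/|Y| = 75.93 Ω, ∠Z = −∠Y = 56.06°
I = V/|Z| = 47.7/75.93 = 628.2 mA

628.2 mA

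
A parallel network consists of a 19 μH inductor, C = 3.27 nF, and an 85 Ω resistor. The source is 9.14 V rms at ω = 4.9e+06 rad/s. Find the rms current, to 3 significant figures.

X_L = ωL = 93.1 Ω
X_C = 1/(ωC) = 62.4 Ω
Parallel: admittances add. Y = 1/R + 1/(jωL) + jωC
Y = (0.0118 + j0.00528) S
|Y| = 0.0129 S → |Z| = 1/|Y| = 77.5 Ω, ∠Z = −∠Y = -24.2°
I = V/|Z| = 9.14/77.5 = 118 mA

118 mA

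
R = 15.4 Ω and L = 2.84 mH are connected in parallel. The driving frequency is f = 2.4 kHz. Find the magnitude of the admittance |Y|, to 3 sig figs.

ω = 2πf = 15080 rad/s
X_L = ωL = 42.8 Ω
Parallel: admittances add. Y = 1/R + 1/(jωL)
Y = (0.0649 − j0.0234) S
|Y| = 0.0690 S → |Z| = 1/|Y| = 14.5 Ω, ∠Z = −∠Y = 19.8°

69.0 mS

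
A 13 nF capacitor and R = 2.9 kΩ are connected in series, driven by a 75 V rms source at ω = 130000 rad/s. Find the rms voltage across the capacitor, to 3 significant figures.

15.0 V

X_C = 1/(ωC) = 592 Ω
Z = 2900 − j592 Ω
|Z| = √(2900² + 592²) = 2960 Ω
I = V/|Z| = 25.3 mA
V_C = I·|Z_C| = 0.0253 × 592 = 15.0 V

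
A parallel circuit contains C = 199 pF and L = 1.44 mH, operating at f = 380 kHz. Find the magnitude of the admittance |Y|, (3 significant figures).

ω = 2πf = 2.388e+06 rad/s
X_L = ωL = 3440 Ω
X_C = 1/(ωC) = 2100 Ω
Parallel: admittances add. Y = 1/(jωL) + jωC
Y = (0 + j0.000184) S
|Y| = 0.000184 S → |Z| = 1/|Y| = 5430 Ω, ∠Z = −∠Y = -90.0°

184 μS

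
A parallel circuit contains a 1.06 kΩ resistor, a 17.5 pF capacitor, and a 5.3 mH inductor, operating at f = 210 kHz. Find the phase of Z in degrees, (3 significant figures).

7.24°

ω = 2πf = 1.319e+06 rad/s
X_L = ωL = 6990 Ω
X_C = 1/(ωC) = 43300 Ω
Parallel: admittances add. Y = 1/R + 1/(jωL) + jωC
Y = (0.000943 − j0.000120) S
|Y| = 0.000951 S → |Z| = 1/|Y| = 1050 Ω, ∠Z = −∠Y = 7.24°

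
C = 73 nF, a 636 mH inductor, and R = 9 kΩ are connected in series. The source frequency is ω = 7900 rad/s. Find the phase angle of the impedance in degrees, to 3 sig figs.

X_L = ωL = 5020 Ω
X_C = 1/(ωC) = 1730 Ω
Net reactance X = X_L − X_C = 3290 Ω
Z = 9000 + j3290 Ω
|Z| = √(9000² + 3290²) = 9580 Ω
∠Z = arctan(3290/9000) = 20.1°

20.1°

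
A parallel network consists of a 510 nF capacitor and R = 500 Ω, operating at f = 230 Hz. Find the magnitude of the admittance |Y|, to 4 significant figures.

2.131 mS

ω = 2πf = 1445 rad/s
X_C = 1/(ωC) = 1357 Ω
Parallel: admittances add. Y = 1/R + jωC
Y = (0.002000 + j0.0007370) S
|Y| = 0.002131 S → |Z| = 1/|Y| = 469.2 Ω, ∠Z = −∠Y = -20.23°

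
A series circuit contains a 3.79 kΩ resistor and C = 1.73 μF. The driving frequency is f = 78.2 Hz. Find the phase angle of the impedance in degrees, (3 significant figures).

ω = 2πf = 491.3 rad/s
X_C = 1/(ωC) = 1180 Ω
Z = 3790 − j1180 Ω
|Z| = √(3790² + 1180²) = 3970 Ω
∠Z = arctan(-1180/3790) = -17.2°

-17.2°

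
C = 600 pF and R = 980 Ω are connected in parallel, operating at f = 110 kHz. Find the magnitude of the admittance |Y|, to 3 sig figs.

ω = 2πf = 691200 rad/s
X_C = 1/(ωC) = 2410 Ω
Parallel: admittances add. Y = 1/R + jωC
Y = (0.00102 + j0.000415) S
|Y| = 0.00110 S → |Z| = 1/|Y| = 908 Ω, ∠Z = −∠Y = -22.1°

1.10 mS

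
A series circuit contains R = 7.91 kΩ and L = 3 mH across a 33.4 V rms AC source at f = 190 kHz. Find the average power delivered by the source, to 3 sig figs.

ω = 2πf = 1.194e+06 rad/s
X_L = ωL = 3580 Ω
Z = 7910 + j3580 Ω
|Z| = √(7910² + 3580²) = 8680 Ω
∠Z = arctan(3580/7910) = 24.4°
I = V/|Z| = 3.85 mA
P = VI cos φ = 33.4 × 0.00385 × cos(24.4°) = 117 mW

117 mW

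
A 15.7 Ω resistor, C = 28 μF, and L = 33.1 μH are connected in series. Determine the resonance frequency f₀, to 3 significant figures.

5.23 kHz

ω₀ = 1/√(LC) = 1/√(3.31e-05 × 2.8e-05) = 32850 rad/s
f₀ = ω₀/(2π) = 5.23 kHz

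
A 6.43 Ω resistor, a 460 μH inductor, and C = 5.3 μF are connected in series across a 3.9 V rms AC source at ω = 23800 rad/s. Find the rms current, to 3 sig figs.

X_L = ωL = 10.9 Ω
X_C = 1/(ωC) = 7.93 Ω
Net reactance X = X_L − X_C = 3.02 Ω
Z = 6.43 + j3.02 Ω
|Z| = √(6.43² + 3.02²) = 7.10 Ω
I = V/|Z| = 3.9/7.10 = 549 mA

549 mA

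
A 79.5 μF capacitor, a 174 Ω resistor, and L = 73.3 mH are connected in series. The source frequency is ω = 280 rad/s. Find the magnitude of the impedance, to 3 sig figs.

X_L = ωL = 20.5 Ω
X_C = 1/(ωC) = 44.9 Ω
Net reactance X = X_L − X_C = -24.4 Ω
Z = 174 − j24.4 Ω
|Z| = √(174² + 24.4²) = 176 Ω

176 Ω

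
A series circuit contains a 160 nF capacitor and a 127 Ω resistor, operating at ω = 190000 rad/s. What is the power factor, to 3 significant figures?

X_C = 1/(ωC) = 32.9 Ω
Z = 127 − j32.9 Ω
|Z| = √(127² + 32.9²) = 131 Ω
∠Z = arctan(-32.9/127) = -14.5°
cos φ = cos(-14.5°) = 0.968

0.968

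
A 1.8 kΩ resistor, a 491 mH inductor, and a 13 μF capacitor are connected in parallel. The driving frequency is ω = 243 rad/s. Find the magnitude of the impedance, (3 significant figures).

190 Ω

X_L = ωL = 119 Ω
X_C = 1/(ωC) = 317 Ω
Parallel: admittances add. Y = 1/R + 1/(jωL) + jωC
Y = (0.000556 − j0.00522) S
|Y| = 0.00525 S → |Z| = 1/|Y| = 190 Ω, ∠Z = −∠Y = 83.9°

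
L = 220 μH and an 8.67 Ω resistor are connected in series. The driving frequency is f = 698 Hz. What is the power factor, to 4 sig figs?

0.9939

ω = 2πf = 4386 rad/s
X_L = ωL = 0.9648 Ω
Z = 8.670 + j0.9648 Ω
|Z| = √(8.670² + 0.9648²) = 8.724 Ω
∠Z = arctan(0.9648/8.670) = 6.350°
cos φ = cos(6.350°) = 0.9939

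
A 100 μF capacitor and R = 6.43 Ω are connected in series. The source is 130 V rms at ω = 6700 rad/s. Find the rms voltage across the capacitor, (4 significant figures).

29.39 V

X_C = 1/(ωC) = 1.493 Ω
Z = 6.430 − j1.493 Ω
|Z| = √(6.430² + 1.493²) = 6.601 Ω
I = V/|Z| = 19.69 A
V_C = I·|Z_C| = 19.69 × 1.493 = 29.39 V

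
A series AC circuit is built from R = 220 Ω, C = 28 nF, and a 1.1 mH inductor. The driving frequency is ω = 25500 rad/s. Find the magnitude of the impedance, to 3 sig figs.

X_L = ωL = 28.1 Ω
X_C = 1/(ωC) = 1400 Ω
Net reactance X = X_L − X_C = -1370 Ω
Z = 220 − j1370 Ω
|Z| = √(220² + 1370²) = 1390 Ω

1390 Ω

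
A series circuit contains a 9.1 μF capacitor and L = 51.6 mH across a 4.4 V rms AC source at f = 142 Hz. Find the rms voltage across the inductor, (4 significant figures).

ω = 2πf = 892.2 rad/s
X_L = ωL = 46.04 Ω
X_C = 1/(ωC) = 123.2 Ω
Net reactance X = X_L − X_C = -77.13 Ω
Z = − j77.13 Ω
|Z| = √(0² + 77.13²) = 77.13 Ω
I = V/|Z| = 57.05 mA
V_L = I·|Z_L| = 0.05705 × 46.04 = 2.626 V

2.626 V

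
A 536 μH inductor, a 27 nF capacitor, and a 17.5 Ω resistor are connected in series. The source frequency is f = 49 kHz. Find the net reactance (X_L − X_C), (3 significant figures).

44.7 Ω

ω = 2πf = 307900 rad/s
X_L = ωL = 165 Ω
X_C = 1/(ωC) = 120 Ω
X = 165 − 120 = 44.7 Ω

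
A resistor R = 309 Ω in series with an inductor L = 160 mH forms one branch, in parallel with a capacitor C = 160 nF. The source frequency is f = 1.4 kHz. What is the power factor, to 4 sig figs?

0.1999

ω = 2πf = 8796 rad/s
X_L = ωL = 1407 Ω
X_C = 1/(ωC) = 710.5 Ω
Branch 1 (R+jX_L): Z₁ = 309.0 + j1407 Ω, |Z₁| = 1441 Ω
Branch 2 (−jX_C): Z₂ = −j710.5 Ω
Parallel: Z = Z₁Z₂/(Z₁+Z₂), |Z| = 1343 Ω, ∠Z = -78.47°
cos φ = cos(-78.47°) = 0.1999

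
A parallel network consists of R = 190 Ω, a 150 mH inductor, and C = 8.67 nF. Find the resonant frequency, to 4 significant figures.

4.413 kHz

ω₀ = 1/√(LC) = 1/√(0.15 × 8.67e-09) = 27730 rad/s
f₀ = ω₀/(2π) = 4.413 kHz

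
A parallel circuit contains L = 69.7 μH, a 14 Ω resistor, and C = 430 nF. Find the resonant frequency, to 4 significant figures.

29.07 kHz

ω₀ = 1/√(LC) = 1/√(6.97e-05 × 4.3e-07) = 182700 rad/s
f₀ = ω₀/(2π) = 29.07 kHz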